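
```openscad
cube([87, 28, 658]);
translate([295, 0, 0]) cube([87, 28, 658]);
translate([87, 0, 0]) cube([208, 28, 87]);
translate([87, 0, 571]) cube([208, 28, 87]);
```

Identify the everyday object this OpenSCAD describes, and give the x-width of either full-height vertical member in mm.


A picture frame. The border width is 87 mm.

Four thin pieces enclosing a rectangular opening — a picture frame. The two full-height stiles are 658 mm tall; the top rail sits at z = 571 and is 87 mm tall, so the border above the opening is 658 − 571 = 87 mm, matching the stile x-width.


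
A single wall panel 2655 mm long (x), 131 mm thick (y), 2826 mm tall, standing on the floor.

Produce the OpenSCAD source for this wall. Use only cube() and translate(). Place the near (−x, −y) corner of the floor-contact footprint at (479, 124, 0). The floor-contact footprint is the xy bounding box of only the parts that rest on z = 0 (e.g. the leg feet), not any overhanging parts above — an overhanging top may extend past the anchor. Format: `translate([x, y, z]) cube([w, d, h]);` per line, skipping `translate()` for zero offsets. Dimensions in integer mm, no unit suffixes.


translate([479, 124, 0]) cube([2655, 131, 2826]);


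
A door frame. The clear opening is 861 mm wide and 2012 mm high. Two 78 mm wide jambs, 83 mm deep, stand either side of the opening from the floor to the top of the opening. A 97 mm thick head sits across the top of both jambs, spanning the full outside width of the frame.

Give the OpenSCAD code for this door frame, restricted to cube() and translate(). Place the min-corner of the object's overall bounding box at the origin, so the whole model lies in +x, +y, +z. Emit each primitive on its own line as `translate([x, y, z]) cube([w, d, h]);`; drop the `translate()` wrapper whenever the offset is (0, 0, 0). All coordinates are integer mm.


cube([78, 83, 2012]);
translate([939, 0, 0]) cube([78, 83, 2012]);
translate([0, 0, 2012]) cube([1017, 83, 97]);


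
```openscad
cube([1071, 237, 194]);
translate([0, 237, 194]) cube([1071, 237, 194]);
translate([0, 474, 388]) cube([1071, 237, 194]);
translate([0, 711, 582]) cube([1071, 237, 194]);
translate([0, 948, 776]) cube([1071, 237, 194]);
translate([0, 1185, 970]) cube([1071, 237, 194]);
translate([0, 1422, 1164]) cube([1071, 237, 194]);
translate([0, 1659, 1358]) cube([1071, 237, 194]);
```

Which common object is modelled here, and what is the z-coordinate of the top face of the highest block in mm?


A staircase. The total rise is 1552 mm.

8 identical blocks, each offset up and back from the previous — a staircase. Each step is 194 mm tall and there are 8 of them, so the total rise is 8 × 194 = 1552 mm.


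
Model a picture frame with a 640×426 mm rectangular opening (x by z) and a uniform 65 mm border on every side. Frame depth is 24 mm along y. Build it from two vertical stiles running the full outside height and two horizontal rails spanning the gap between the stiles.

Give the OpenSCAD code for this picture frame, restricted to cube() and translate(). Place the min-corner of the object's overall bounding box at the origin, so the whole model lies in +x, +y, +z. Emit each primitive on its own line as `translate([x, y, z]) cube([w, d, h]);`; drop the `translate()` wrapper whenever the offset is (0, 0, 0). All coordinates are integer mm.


cube([65, 24, 556]);
translate([705, 0, 0]) cube([65, 24, 556]);
translate([65, 0, 0]) cube([640, 24, 65]);
translate([65, 0, 491]) cube([640, 24, 65]);


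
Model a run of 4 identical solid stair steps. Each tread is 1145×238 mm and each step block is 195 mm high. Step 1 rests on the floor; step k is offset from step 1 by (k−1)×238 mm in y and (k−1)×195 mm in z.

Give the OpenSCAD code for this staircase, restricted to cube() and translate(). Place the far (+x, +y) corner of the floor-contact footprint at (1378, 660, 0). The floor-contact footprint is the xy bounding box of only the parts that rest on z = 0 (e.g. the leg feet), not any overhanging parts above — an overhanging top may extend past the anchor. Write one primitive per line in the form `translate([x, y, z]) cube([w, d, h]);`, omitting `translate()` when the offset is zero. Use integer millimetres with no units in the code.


translate([233, 422, 0]) cube([1145, 238, 195]);
translate([233, 660, 195]) cube([1145, 238, 195]);
translate([233, 898, 390]) cube([1145, 238, 195]);
translate([233, 1136, 585]) cube([1145, 238, 195]);


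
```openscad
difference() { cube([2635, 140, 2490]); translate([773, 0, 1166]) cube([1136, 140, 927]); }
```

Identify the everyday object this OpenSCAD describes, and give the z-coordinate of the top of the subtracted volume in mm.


A wall with a window opening. The window head height is 2093 mm.

A wall with a rectangular opening subtracted — a window. Sill at z = 1166, opening 927 mm tall, so the head is at 1166 + 927 = 2093 mm.


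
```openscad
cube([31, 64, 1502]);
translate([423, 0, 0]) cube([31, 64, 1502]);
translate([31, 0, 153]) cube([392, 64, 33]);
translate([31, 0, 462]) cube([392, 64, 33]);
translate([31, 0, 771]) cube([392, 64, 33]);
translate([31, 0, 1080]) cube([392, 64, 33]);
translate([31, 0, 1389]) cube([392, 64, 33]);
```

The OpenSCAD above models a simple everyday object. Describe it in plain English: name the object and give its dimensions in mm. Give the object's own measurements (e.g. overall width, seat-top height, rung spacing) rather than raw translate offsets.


A straight ladder. Two 31×64 mm vertical rails, 1502 mm tall, stand 454 mm apart (outside-to-outside) with their front faces coplanar on the −y side. 5 rungs, each 64 mm deep and 33 mm tall, span between the inner faces of the rails, front faces flush with the rails. The lowest rung's underside is at z = 153 mm and rungs are spaced 309 mm apart (underside to underside).


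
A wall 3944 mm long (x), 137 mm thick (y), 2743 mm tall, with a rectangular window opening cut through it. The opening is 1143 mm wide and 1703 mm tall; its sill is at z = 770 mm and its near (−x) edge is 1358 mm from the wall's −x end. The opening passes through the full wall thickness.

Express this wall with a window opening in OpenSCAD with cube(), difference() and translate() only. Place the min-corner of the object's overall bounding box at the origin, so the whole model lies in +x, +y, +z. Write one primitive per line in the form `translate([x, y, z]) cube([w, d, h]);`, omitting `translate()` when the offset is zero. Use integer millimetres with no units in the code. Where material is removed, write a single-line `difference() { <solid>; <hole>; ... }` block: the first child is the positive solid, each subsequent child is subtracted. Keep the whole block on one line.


difference() { cube([3944, 137, 2743]); translate([1358, 0, 770]) cube([1143, 137, 1703]); }


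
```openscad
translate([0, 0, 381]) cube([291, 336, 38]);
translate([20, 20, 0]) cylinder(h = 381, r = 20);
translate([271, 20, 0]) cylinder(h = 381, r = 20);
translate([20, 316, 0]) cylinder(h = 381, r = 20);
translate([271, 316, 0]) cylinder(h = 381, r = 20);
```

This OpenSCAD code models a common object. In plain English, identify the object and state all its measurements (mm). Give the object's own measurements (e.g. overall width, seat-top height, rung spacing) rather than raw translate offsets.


A four-legged stool. The seat is a 291×336×38 mm slab whose top surface is at z = 419 mm; four round legs, each 40 mm in diameter, run from the floor (z = 0) to the underside of the seat, each leg's axis is inset half a diameter from the nearest pair of seat edges (so the leg's bounding box is flush with the corner).


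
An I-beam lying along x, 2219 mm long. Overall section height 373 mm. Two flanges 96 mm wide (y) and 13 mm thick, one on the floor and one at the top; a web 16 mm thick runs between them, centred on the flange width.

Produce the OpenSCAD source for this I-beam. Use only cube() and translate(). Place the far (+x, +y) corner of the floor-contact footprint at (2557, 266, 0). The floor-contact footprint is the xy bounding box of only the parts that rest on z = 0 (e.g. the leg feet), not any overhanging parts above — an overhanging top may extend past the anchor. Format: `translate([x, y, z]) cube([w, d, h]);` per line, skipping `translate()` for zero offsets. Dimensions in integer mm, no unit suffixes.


translate([338, 170, 0]) cube([2219, 96, 13]);
translate([338, 210, 13]) cube([2219, 16, 347]);
translate([338, 170, 360]) cube([2219, 96, 13]);


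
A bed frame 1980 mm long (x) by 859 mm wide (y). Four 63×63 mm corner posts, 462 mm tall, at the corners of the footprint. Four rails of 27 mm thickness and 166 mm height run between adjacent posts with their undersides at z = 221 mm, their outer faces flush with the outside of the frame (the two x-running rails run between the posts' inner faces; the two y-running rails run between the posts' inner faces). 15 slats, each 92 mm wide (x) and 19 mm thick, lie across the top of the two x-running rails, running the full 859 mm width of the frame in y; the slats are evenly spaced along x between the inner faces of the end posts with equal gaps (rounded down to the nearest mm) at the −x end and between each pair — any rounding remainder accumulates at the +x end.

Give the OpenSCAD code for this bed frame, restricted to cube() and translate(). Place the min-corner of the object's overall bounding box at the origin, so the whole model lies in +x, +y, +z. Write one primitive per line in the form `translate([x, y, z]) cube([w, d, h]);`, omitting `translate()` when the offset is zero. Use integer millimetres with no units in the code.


// slat z = rail_z + rail_h = 221 + 166 = 387
// slat gap = ⌊(1854 − 15·92) / 16⌋ = 29
cube([63, 63, 462]);
translate([0, 796, 0]) cube([63, 63, 462]);
translate([1917, 0, 0]) cube([63, 63, 462]);
translate([1917, 796, 0]) cube([63, 63, 462]);
translate([63, 0, 221]) cube([1854, 27, 166]);
translate([63, 832, 221]) cube([1854, 27, 166]);
translate([0, 63, 221]) cube([27, 733, 166]);
translate([1953, 63, 221]) cube([27, 733, 166]);
translate([92, 0, 387]) cube([92, 859, 19]);
translate([213, 0, 387]) cube([92, 859, 19]);
translate([334, 0, 387]) cube([92, 859, 19]);
translate([455, 0, 387]) cube([92, 859, 19]);
translate([576, 0, 387]) cube([92, 859, 19]);
translate([697, 0, 387]) cube([92, 859, 19]);
translate([818, 0, 387]) cube([92, 859, 19]);
translate([939, 0, 387]) cube([92, 859, 19]);
translate([1060, 0, 387]) cube([92, 859, 19]);
translate([1181, 0, 387]) cube([92, 859, 19]);
translate([1302, 0, 387]) cube([92, 859, 19]);
translate([1423, 0, 387]) cube([92, 859, 19]);
translate([1544, 0, 387]) cube([92, 859, 19]);
translate([1665, 0, 387]) cube([92, 859, 19]);
translate([1786, 0, 387]) cube([92, 859, 19]);


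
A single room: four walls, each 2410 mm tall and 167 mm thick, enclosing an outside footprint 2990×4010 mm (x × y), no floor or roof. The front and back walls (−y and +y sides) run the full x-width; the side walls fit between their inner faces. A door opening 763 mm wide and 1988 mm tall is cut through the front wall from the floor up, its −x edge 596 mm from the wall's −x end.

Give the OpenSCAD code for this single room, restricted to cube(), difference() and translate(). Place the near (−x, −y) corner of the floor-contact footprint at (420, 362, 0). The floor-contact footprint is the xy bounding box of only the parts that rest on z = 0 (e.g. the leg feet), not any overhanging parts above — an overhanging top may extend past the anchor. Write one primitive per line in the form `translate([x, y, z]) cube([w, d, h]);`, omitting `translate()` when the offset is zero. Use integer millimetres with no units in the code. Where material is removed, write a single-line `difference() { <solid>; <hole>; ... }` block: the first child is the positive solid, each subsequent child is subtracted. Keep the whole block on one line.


difference() { translate([420, 362, 0]) cube([2990, 167, 2410]); translate([1016, 362, 0]) cube([763, 167, 1988]); }
translate([420, 4205, 0]) cube([2990, 167, 2410]);
translate([420, 529, 0]) cube([167, 3676, 2410]);
translate([3243, 529, 0]) cube([167, 3676, 2410]);


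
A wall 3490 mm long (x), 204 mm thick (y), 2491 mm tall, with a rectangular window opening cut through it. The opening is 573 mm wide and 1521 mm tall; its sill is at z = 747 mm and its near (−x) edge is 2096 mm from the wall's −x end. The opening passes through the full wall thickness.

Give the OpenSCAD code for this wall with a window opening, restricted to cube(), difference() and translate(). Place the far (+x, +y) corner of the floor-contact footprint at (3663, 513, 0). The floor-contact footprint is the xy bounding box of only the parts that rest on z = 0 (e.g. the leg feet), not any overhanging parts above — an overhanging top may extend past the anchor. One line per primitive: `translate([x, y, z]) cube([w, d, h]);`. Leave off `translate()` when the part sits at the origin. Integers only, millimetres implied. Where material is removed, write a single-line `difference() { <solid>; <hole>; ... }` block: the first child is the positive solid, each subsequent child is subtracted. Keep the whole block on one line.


difference() { translate([173, 309, 0]) cube([3490, 204, 2491]); translate([2269, 309, 747]) cube([573, 204, 1521]); }


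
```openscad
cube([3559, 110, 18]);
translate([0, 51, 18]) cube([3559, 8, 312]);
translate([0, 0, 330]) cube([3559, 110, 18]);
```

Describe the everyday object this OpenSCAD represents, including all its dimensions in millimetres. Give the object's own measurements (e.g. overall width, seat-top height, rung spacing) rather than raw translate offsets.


An I-beam lying along x, 3559 mm long. Overall section height 348 mm. Two flanges 110 mm wide (y) and 18 mm thick, one on the floor and one at the top; a web 8 mm thick runs between them, centred on the flange width.


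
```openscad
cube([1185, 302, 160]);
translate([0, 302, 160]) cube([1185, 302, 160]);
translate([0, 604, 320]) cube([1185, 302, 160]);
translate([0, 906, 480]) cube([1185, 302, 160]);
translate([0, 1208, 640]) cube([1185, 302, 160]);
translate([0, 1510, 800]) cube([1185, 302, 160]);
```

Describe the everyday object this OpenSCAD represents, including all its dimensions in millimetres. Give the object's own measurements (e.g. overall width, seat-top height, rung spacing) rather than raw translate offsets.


A straight staircase of 6 solid steps. Each step is 1185 mm wide (x), 302 mm deep (y, the going) and 160 mm tall (the rise). The first step rests on the floor; each subsequent step sits one going further in +y and one rise higher in +z, directly behind and above the previous step with no overlap.


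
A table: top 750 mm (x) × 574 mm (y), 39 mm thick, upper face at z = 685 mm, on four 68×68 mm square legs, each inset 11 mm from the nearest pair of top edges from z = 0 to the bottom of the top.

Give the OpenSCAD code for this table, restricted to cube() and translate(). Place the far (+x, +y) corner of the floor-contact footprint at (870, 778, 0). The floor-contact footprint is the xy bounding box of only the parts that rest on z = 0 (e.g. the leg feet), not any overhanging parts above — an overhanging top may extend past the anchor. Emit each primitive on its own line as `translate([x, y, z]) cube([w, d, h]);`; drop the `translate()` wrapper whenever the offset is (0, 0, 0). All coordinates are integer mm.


// leg_h = 685 - 39 = 646
translate([131, 215, 646]) cube([750, 574, 39]);
translate([142, 226, 0]) cube([68, 68, 646]);
translate([802, 226, 0]) cube([68, 68, 646]);
translate([142, 710, 0]) cube([68, 68, 646]);
translate([802, 710, 0]) cube([68, 68, 646]);


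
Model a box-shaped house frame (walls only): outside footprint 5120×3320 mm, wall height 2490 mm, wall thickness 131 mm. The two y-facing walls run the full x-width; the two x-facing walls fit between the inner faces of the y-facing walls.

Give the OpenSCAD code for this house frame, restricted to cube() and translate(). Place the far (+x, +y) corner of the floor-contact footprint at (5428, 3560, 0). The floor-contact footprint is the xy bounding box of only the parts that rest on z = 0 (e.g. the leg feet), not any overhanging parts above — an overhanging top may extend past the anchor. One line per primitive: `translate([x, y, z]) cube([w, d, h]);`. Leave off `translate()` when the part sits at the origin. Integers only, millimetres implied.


translate([308, 240, 0]) cube([5120, 131, 2490]);
translate([308, 3429, 0]) cube([5120, 131, 2490]);
translate([308, 371, 0]) cube([131, 3058, 2490]);
translate([5297, 371, 0]) cube([131, 3058, 2490]);


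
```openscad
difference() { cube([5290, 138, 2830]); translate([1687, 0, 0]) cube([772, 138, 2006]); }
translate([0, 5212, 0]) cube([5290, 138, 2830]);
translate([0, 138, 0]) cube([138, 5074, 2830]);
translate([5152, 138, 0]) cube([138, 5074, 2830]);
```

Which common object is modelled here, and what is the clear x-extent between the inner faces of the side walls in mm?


A single room. The interior width is 5014 mm.

Four walls enclosing a rectangle with a door in the front wall — a room. Outside width 5290 minus two 138 mm walls gives 5014 mm.


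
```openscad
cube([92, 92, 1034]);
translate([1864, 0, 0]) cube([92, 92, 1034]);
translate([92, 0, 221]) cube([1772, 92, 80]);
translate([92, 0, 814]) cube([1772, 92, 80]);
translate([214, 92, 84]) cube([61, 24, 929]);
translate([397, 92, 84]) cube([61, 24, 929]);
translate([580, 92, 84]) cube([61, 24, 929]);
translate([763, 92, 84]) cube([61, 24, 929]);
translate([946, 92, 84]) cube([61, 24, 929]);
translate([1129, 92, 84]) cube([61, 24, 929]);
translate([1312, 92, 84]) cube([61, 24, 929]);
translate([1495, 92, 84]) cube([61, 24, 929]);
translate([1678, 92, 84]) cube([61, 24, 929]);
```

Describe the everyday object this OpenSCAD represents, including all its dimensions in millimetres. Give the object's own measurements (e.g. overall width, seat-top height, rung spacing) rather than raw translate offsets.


A fence section. Two 92×92 mm posts, 1034 mm tall, stand on the floor with a clear span of 1772 mm between their inner faces. Two horizontal rails of 92×80 mm section span the gap between the posts with their undersides at z = 221 mm and z = 814 mm, flush with the posts' −y face. 9 pickets, each 61 mm wide, 24 mm thick and 929 mm tall, are fixed to the +y face of the rails with their bottoms at z = 84 mm, spaced across the span with a 122 mm gap after the −x post and between neighbouring pickets, with 125 mm left before the +x post.


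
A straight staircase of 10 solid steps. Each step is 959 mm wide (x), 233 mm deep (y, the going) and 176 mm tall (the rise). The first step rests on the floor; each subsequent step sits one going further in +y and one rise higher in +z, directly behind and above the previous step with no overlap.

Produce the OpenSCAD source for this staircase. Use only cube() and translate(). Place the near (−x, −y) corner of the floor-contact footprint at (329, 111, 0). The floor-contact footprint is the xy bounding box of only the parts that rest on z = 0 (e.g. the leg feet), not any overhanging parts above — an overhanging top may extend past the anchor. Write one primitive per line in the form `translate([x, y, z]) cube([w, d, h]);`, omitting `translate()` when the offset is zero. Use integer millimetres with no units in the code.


translate([329, 111, 0]) cube([959, 233, 176]);
translate([329, 344, 176]) cube([959, 233, 176]);
translate([329, 577, 352]) cube([959, 233, 176]);
translate([329, 810, 528]) cube([959, 233, 176]);
translate([329, 1043, 704]) cube([959, 233, 176]);
translate([329, 1276, 880]) cube([959, 233, 176]);
translate([329, 1509, 1056]) cube([959, 233, 176]);
translate([329, 1742, 1232]) cube([959, 233, 176]);
translate([329, 1975, 1408]) cube([959, 233, 176]);
translate([329, 2208, 1584]) cube([959, 233, 176]);


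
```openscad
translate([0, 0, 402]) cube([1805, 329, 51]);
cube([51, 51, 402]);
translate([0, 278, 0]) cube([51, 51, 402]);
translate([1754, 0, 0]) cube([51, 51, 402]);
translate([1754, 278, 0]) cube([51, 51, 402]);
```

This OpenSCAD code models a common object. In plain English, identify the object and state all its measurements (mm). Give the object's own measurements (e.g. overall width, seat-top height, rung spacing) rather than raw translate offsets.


A long wooden bench with a 1805 mm (x) × 329 mm (y) seat, 51 mm thick, its top surface 453 mm above the floor. Four 51 mm square legs at the seat corners, flush with the edges, run from z = 0 to the seat underside.


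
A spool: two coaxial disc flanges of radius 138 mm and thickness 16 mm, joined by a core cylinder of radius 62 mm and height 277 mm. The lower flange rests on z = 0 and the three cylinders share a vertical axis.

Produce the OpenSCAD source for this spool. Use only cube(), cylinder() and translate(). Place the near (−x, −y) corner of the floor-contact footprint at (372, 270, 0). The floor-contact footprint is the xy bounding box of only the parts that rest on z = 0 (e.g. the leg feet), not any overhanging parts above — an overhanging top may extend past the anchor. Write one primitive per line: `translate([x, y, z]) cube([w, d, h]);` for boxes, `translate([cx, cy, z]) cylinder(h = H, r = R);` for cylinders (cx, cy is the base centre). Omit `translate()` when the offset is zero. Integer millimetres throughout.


translate([510, 408, 0]) cylinder(h = 16, r = 138);
translate([510, 408, 16]) cylinder(h = 277, r = 62);
translate([510, 408, 293]) cylinder(h = 16, r = 138);


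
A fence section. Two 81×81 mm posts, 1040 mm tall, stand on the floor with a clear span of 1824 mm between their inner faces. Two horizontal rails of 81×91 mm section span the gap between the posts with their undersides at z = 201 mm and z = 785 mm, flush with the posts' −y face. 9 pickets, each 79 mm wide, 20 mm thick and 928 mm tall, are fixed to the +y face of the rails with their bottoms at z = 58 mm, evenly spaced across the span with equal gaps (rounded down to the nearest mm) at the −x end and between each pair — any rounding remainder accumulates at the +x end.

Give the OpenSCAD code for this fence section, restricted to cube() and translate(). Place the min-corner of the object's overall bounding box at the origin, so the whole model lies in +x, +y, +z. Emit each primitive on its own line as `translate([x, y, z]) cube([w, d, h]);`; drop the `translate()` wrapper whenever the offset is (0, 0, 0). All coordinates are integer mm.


cube([81, 81, 1040]);
translate([1905, 0, 0]) cube([81, 81, 1040]);
translate([81, 0, 201]) cube([1824, 81, 91]);
translate([81, 0, 785]) cube([1824, 81, 91]);
translate([192, 81, 58]) cube([79, 20, 928]);
translate([382, 81, 58]) cube([79, 20, 928]);
translate([572, 81, 58]) cube([79, 20, 928]);
translate([762, 81, 58]) cube([79, 20, 928]);
translate([952, 81, 58]) cube([79, 20, 928]);
translate([1142, 81, 58]) cube([79, 20, 928]);
translate([1332, 81, 58]) cube([79, 20, 928]);
translate([1522, 81, 58]) cube([79, 20, 928]);
translate([1712, 81, 58]) cube([79, 20, 928]);


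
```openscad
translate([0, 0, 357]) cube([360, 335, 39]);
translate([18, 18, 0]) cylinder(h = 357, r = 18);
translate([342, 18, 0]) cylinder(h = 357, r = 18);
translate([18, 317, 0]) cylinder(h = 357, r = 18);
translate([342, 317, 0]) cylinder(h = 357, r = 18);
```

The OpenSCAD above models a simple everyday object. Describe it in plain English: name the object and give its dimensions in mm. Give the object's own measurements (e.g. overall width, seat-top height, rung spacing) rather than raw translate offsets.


A simple wooden stool: a rectangular seat 360 mm (x) by 335 mm (y), 39 mm thick, top face at z = 396 mm, on four round legs, each 36 mm in diameter. The legs rest on z = 0, each leg's axis is inset half a diameter from the nearest pair of seat edges (so the leg's bounding box is flush with the corner).


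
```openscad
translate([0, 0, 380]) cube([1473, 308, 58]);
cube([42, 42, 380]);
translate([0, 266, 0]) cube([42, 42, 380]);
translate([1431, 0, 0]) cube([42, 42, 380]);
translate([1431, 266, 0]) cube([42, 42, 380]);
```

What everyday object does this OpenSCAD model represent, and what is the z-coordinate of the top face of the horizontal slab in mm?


A bench. The seat-top height is 438 mm.

A long slab on four corner posts — a bench. The slab sits at z = 380 with thickness 58, so the top is 380 + 58 = 438 mm.


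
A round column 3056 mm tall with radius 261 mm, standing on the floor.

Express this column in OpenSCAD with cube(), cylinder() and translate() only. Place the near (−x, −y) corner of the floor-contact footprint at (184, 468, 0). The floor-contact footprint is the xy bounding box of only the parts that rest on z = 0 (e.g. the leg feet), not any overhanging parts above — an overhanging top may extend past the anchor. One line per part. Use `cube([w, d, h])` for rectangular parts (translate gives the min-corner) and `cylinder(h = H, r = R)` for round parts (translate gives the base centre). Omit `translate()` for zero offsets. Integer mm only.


translate([445, 729, 0]) cylinder(h = 3056, r = 261);


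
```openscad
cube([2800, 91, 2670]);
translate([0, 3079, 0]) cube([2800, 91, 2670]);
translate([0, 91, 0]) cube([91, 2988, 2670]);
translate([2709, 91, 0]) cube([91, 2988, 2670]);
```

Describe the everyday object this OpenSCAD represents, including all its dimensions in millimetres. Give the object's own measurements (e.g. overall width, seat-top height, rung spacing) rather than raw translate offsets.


The wall frame of a small rectangular building: four walls, each 2670 mm tall and 91 mm thick, enclosing a footprint 2800 mm (x) by 3170 mm (y) outside-to-outside, with no floor or roof. The front and back walls (the −y and +y sides) span the full width; the two side walls fit between them.


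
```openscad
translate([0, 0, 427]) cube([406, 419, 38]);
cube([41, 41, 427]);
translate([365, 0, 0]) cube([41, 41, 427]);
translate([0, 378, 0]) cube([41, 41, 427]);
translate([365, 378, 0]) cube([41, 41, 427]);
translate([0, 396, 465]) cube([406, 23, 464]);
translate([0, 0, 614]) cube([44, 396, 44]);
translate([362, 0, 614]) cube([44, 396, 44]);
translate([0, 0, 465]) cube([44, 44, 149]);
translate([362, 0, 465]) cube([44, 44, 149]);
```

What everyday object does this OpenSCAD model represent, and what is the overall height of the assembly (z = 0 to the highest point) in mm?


A chair. The overall height is 929 mm.

A slab on four corner posts with a tall panel at the back — a chair. The seat slab sits at z = 427 with thickness 38, and the 464 mm backrest starts at the seat top, so the overall height is 427 + 38 + 464 = 929 mm.


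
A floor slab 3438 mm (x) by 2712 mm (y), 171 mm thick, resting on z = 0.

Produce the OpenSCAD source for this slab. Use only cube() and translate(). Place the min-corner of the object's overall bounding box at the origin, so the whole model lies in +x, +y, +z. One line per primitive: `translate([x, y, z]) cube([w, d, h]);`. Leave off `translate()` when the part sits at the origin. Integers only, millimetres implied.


cube([3438, 2712, 171]);


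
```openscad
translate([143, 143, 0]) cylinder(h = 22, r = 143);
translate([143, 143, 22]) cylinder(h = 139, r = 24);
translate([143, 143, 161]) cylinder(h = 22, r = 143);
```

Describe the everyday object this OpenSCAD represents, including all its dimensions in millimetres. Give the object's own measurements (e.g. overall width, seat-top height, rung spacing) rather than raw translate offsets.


A spool: two coaxial disc flanges of radius 143 mm and thickness 22 mm, joined by a core cylinder of radius 24 mm and height 139 mm. The lower flange rests on z = 0 and the three cylinders share a vertical axis.


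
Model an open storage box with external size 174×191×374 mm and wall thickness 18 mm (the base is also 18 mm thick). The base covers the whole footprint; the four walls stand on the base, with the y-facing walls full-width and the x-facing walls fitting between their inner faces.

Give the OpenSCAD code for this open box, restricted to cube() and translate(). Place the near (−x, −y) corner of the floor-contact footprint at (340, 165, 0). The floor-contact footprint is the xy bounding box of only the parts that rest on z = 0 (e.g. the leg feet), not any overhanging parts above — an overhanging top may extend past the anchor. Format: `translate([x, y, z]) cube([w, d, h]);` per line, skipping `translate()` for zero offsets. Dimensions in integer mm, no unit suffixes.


translate([340, 165, 0]) cube([174, 191, 18]);
translate([340, 165, 18]) cube([174, 18, 356]);
translate([340, 338, 18]) cube([174, 18, 356]);
translate([340, 183, 18]) cube([18, 155, 356]);
translate([496, 183, 18]) cube([18, 155, 356]);


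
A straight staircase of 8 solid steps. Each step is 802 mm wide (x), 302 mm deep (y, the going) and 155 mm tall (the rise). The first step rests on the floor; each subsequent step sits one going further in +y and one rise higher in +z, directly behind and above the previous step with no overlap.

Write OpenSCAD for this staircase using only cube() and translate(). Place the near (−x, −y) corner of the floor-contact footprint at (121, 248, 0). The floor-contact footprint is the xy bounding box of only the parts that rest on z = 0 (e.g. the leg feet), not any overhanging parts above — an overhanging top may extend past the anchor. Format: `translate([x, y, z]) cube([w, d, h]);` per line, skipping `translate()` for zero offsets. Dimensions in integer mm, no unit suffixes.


translate([121, 248, 0]) cube([802, 302, 155]);
translate([121, 550, 155]) cube([802, 302, 155]);
translate([121, 852, 310]) cube([802, 302, 155]);
translate([121, 1154, 465]) cube([802, 302, 155]);
translate([121, 1456, 620]) cube([802, 302, 155]);
translate([121, 1758, 775]) cube([802, 302, 155]);
translate([121, 2060, 930]) cube([802, 302, 155]);
translate([121, 2362, 1085]) cube([802, 302, 155]);


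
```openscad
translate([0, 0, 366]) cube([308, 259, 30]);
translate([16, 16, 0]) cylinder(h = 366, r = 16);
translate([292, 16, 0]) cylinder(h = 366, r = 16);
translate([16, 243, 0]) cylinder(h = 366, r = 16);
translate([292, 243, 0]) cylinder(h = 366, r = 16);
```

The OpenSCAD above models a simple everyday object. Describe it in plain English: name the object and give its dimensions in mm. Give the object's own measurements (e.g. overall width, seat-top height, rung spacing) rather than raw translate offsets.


A simple wooden stool: a rectangular seat 308 mm (x) by 259 mm (y), 30 mm thick, top face at z = 396 mm, on four round legs, each 32 mm in diameter. The legs rest on z = 0, each leg's axis is inset half a diameter from the nearest pair of seat edges (so the leg's bounding box is flush with the corner).


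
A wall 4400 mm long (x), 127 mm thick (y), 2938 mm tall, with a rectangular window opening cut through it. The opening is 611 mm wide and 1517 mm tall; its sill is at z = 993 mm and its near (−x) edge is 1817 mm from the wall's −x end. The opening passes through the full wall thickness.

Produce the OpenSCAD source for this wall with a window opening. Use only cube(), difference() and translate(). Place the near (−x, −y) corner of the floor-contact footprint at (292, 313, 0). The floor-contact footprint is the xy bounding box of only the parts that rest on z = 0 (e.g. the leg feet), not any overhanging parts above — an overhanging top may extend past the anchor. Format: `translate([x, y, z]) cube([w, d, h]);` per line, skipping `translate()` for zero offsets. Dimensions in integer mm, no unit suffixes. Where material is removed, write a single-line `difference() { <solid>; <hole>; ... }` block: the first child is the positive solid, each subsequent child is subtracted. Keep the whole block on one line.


difference() { translate([292, 313, 0]) cube([4400, 127, 2938]); translate([2109, 313, 993]) cube([611, 127, 1517]); }


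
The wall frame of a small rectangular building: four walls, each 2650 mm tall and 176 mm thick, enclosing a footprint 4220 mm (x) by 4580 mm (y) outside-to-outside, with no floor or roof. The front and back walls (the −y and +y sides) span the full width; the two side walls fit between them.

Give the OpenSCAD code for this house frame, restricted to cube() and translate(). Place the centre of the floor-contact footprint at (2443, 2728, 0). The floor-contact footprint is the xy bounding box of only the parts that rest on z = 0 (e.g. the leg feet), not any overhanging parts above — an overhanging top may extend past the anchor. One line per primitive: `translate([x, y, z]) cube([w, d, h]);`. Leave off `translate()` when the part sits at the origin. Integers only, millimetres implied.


translate([333, 438, 0]) cube([4220, 176, 2650]);
translate([333, 4842, 0]) cube([4220, 176, 2650]);
translate([333, 614, 0]) cube([176, 4228, 2650]);
translate([4377, 614, 0]) cube([176, 4228, 2650]);


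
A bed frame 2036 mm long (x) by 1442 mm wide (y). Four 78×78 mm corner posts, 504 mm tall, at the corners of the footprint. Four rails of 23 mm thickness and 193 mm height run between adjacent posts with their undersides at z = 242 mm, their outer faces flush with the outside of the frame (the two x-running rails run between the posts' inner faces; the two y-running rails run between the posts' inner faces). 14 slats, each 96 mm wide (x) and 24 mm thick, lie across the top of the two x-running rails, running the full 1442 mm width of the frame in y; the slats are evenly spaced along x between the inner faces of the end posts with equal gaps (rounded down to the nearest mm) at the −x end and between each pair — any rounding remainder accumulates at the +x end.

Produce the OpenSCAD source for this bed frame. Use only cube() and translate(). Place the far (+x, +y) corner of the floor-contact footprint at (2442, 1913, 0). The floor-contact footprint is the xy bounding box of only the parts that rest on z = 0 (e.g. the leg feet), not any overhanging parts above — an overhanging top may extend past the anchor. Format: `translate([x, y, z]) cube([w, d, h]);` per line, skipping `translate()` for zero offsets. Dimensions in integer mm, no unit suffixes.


translate([406, 471, 0]) cube([78, 78, 504]);
translate([406, 1835, 0]) cube([78, 78, 504]);
translate([2364, 471, 0]) cube([78, 78, 504]);
translate([2364, 1835, 0]) cube([78, 78, 504]);
translate([484, 471, 242]) cube([1880, 23, 193]);
translate([484, 1890, 242]) cube([1880, 23, 193]);
translate([406, 549, 242]) cube([23, 1286, 193]);
translate([2419, 549, 242]) cube([23, 1286, 193]);
translate([519, 471, 435]) cube([96, 1442, 24]);
translate([650, 471, 435]) cube([96, 1442, 24]);
translate([781, 471, 435]) cube([96, 1442, 24]);
translate([912, 471, 435]) cube([96, 1442, 24]);
translate([1043, 471, 435]) cube([96, 1442, 24]);
translate([1174, 471, 435]) cube([96, 1442, 24]);
translate([1305, 471, 435]) cube([96, 1442, 24]);
translate([1436, 471, 435]) cube([96, 1442, 24]);
translate([1567, 471, 435]) cube([96, 1442, 24]);
translate([1698, 471, 435]) cube([96, 1442, 24]);
translate([1829, 471, 435]) cube([96, 1442, 24]);
translate([1960, 471, 435]) cube([96, 1442, 24]);
translate([2091, 471, 435]) cube([96, 1442, 24]);
translate([2222, 471, 435]) cube([96, 1442, 24]);


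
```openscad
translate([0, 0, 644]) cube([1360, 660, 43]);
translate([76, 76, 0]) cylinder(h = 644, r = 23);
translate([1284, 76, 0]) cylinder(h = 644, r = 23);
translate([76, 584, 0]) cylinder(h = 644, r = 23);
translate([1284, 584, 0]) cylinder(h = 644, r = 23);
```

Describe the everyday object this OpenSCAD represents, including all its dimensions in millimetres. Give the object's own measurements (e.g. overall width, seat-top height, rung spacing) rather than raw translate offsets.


A table: top 1360 mm (x) × 660 mm (y), 43 mm thick, upper face at z = 687 mm, on four round legs of 46 mm diameter, each leg's bounding box inset 53 mm from the nearest pair of top edges from z = 0 to the bottom of the top.


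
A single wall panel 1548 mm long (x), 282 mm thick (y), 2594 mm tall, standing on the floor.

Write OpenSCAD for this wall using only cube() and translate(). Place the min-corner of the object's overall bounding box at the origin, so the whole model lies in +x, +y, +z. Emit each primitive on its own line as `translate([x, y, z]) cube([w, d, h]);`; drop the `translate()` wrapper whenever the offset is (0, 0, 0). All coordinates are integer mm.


cube([1548, 282, 2594]);


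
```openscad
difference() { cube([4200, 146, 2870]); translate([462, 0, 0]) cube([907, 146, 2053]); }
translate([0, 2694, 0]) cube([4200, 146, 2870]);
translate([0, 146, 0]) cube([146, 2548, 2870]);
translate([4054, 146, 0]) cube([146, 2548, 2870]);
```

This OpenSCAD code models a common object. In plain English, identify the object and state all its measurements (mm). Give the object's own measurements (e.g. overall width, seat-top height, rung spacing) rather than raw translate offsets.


A single room: four walls, each 2870 mm tall and 146 mm thick, enclosing an outside footprint 4200×2840 mm (x × y), no floor or roof. The front and back walls (−y and +y sides) run the full x-width; the side walls fit between their inner faces. A door opening 907 mm wide and 2053 mm tall is cut through the front wall from the floor up, its −x edge 462 mm from the wall's −x end.


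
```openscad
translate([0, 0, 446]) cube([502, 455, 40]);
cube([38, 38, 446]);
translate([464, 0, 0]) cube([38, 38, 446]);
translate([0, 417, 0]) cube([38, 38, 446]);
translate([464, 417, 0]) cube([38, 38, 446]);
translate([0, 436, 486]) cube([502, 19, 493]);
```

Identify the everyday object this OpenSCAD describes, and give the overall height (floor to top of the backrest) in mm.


A chair. The overall height is 979 mm.

A slab on four corner posts with a tall panel at the back — a chair. The seat slab sits at z = 446 with thickness 40, and the 493 mm backrest starts at the seat top, so the overall height is 446 + 40 + 493 = 979 mm.


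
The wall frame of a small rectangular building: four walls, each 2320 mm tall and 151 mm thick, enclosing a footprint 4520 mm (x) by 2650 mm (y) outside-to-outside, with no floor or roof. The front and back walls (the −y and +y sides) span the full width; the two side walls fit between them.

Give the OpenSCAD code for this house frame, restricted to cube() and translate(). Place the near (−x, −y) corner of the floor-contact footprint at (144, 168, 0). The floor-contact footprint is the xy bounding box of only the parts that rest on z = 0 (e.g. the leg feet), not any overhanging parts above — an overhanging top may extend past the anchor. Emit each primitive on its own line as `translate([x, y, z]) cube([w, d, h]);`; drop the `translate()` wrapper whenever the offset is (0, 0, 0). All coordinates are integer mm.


translate([144, 168, 0]) cube([4520, 151, 2320]);
translate([144, 2667, 0]) cube([4520, 151, 2320]);
translate([144, 319, 0]) cube([151, 2348, 2320]);
translate([4513, 319, 0]) cube([151, 2348, 2320]);


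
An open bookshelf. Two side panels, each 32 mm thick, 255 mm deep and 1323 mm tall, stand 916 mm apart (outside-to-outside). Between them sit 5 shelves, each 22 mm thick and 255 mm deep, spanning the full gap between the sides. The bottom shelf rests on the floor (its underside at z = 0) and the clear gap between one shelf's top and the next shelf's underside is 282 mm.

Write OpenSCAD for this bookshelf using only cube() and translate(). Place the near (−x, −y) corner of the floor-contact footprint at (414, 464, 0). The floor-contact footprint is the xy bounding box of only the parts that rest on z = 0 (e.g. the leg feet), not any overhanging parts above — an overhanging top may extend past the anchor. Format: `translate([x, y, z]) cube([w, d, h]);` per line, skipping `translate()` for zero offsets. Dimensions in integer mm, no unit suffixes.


translate([414, 464, 0]) cube([32, 255, 1323]);
translate([1298, 464, 0]) cube([32, 255, 1323]);
translate([446, 464, 0]) cube([852, 255, 22]);
translate([446, 464, 304]) cube([852, 255, 22]);
translate([446, 464, 608]) cube([852, 255, 22]);
translate([446, 464, 912]) cube([852, 255, 22]);
translate([446, 464, 1216]) cube([852, 255, 22]);
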